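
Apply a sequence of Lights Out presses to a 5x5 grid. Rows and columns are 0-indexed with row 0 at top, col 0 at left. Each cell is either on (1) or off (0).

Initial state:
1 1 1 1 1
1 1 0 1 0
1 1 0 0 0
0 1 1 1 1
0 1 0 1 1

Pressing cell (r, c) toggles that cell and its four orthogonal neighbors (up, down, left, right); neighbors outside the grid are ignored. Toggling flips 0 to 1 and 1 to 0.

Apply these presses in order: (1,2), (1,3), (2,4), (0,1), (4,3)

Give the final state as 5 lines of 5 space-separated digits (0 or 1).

Answer: 0 0 1 0 1
1 1 0 1 0
1 1 1 0 1
0 1 1 0 0
0 1 1 0 0

Derivation:
After press 1 at (1,2):
1 1 0 1 1
1 0 1 0 0
1 1 1 0 0
0 1 1 1 1
0 1 0 1 1

After press 2 at (1,3):
1 1 0 0 1
1 0 0 1 1
1 1 1 1 0
0 1 1 1 1
0 1 0 1 1

After press 3 at (2,4):
1 1 0 0 1
1 0 0 1 0
1 1 1 0 1
0 1 1 1 0
0 1 0 1 1

After press 4 at (0,1):
0 0 1 0 1
1 1 0 1 0
1 1 1 0 1
0 1 1 1 0
0 1 0 1 1

After press 5 at (4,3):
0 0 1 0 1
1 1 0 1 0
1 1 1 0 1
0 1 1 0 0
0 1 1 0 0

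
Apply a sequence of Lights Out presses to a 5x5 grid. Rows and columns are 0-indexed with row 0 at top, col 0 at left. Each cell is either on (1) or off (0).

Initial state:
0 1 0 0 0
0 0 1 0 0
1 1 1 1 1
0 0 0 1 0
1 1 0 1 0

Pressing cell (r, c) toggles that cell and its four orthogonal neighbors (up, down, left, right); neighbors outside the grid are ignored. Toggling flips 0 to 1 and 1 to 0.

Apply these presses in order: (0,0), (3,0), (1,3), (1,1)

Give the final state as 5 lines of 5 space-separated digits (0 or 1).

After press 1 at (0,0):
1 0 0 0 0
1 0 1 0 0
1 1 1 1 1
0 0 0 1 0
1 1 0 1 0

After press 2 at (3,0):
1 0 0 0 0
1 0 1 0 0
0 1 1 1 1
1 1 0 1 0
0 1 0 1 0

After press 3 at (1,3):
1 0 0 1 0
1 0 0 1 1
0 1 1 0 1
1 1 0 1 0
0 1 0 1 0

After press 4 at (1,1):
1 1 0 1 0
0 1 1 1 1
0 0 1 0 1
1 1 0 1 0
0 1 0 1 0

Answer: 1 1 0 1 0
0 1 1 1 1
0 0 1 0 1
1 1 0 1 0
0 1 0 1 0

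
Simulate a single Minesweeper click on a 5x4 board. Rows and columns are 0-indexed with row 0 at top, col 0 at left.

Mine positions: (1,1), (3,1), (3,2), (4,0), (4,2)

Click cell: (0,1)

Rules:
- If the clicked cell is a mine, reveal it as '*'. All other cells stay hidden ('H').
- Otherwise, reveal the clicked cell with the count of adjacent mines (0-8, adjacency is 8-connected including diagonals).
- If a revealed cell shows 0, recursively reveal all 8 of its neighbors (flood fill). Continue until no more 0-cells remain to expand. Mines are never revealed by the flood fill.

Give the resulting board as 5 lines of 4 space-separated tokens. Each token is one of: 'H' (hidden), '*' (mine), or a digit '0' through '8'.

H 1 H H
H H H H
H H H H
H H H H
H H H H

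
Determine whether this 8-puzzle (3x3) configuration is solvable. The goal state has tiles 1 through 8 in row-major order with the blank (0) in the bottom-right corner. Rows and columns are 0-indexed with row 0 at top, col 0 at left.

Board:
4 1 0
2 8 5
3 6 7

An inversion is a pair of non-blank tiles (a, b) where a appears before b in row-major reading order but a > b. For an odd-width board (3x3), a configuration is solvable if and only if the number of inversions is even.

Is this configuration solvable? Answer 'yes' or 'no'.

Inversions (pairs i<j in row-major order where tile[i] > tile[j] > 0): 8
8 is even, so the puzzle is solvable.

Answer: yes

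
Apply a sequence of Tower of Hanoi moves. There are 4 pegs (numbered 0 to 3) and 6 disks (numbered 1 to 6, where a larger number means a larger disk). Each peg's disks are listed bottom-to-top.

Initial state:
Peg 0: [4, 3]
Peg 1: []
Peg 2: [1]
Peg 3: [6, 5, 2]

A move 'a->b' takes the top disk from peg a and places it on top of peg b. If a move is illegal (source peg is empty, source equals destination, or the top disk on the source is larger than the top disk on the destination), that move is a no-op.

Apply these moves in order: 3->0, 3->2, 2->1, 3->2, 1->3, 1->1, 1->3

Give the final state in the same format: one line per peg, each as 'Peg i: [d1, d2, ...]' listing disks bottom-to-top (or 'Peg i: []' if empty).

Answer: Peg 0: [4, 3, 2]
Peg 1: []
Peg 2: [5]
Peg 3: [6, 1]

Derivation:
After move 1 (3->0):
Peg 0: [4, 3, 2]
Peg 1: []
Peg 2: [1]
Peg 3: [6, 5]

After move 2 (3->2):
Peg 0: [4, 3, 2]
Peg 1: []
Peg 2: [1]
Peg 3: [6, 5]

After move 3 (2->1):
Peg 0: [4, 3, 2]
Peg 1: [1]
Peg 2: []
Peg 3: [6, 5]

After move 4 (3->2):
Peg 0: [4, 3, 2]
Peg 1: [1]
Peg 2: [5]
Peg 3: [6]

After move 5 (1->3):
Peg 0: [4, 3, 2]
Peg 1: []
Peg 2: [5]
Peg 3: [6, 1]

After move 6 (1->1):
Peg 0: [4, 3, 2]
Peg 1: []
Peg 2: [5]
Peg 3: [6, 1]

After move 7 (1->3):
Peg 0: [4, 3, 2]
Peg 1: []
Peg 2: [5]
Peg 3: [6, 1]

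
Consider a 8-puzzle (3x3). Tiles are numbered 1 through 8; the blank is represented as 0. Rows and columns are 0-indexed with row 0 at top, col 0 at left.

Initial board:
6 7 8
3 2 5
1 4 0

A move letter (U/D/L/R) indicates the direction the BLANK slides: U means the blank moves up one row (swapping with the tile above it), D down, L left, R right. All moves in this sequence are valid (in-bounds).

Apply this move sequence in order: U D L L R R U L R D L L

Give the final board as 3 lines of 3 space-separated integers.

After move 1 (U):
6 7 8
3 2 0
1 4 5

After move 2 (D):
6 7 8
3 2 5
1 4 0

After move 3 (L):
6 7 8
3 2 5
1 0 4

After move 4 (L):
6 7 8
3 2 5
0 1 4

After move 5 (R):
6 7 8
3 2 5
1 0 4

After move 6 (R):
6 7 8
3 2 5
1 4 0

After move 7 (U):
6 7 8
3 2 0
1 4 5

After move 8 (L):
6 7 8
3 0 2
1 4 5

After move 9 (R):
6 7 8
3 2 0
1 4 5

After move 10 (D):
6 7 8
3 2 5
1 4 0

After move 11 (L):
6 7 8
3 2 5
1 0 4

After move 12 (L):
6 7 8
3 2 5
0 1 4

Answer: 6 7 8
3 2 5
0 1 4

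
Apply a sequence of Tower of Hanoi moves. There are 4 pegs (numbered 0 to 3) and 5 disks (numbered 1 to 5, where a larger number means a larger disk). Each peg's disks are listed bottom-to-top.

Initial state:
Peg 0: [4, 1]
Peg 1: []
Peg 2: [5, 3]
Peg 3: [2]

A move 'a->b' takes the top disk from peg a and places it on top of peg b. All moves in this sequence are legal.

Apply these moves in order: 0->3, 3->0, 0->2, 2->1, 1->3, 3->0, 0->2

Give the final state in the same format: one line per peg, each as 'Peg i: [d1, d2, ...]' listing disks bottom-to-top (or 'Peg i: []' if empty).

Answer: Peg 0: [4]
Peg 1: []
Peg 2: [5, 3, 1]
Peg 3: [2]

Derivation:
After move 1 (0->3):
Peg 0: [4]
Peg 1: []
Peg 2: [5, 3]
Peg 3: [2, 1]

After move 2 (3->0):
Peg 0: [4, 1]
Peg 1: []
Peg 2: [5, 3]
Peg 3: [2]

After move 3 (0->2):
Peg 0: [4]
Peg 1: []
Peg 2: [5, 3, 1]
Peg 3: [2]

After move 4 (2->1):
Peg 0: [4]
Peg 1: [1]
Peg 2: [5, 3]
Peg 3: [2]

After move 5 (1->3):
Peg 0: [4]
Peg 1: []
Peg 2: [5, 3]
Peg 3: [2, 1]

After move 6 (3->0):
Peg 0: [4, 1]
Peg 1: []
Peg 2: [5, 3]
Peg 3: [2]

After move 7 (0->2):
Peg 0: [4]
Peg 1: []
Peg 2: [5, 3, 1]
Peg 3: [2]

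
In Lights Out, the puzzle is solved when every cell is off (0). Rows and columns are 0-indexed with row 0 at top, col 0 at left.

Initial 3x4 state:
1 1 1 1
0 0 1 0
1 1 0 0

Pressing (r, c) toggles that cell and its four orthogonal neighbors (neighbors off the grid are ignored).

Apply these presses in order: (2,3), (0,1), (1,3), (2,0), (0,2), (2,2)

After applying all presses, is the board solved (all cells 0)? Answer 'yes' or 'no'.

After press 1 at (2,3):
1 1 1 1
0 0 1 1
1 1 1 1

After press 2 at (0,1):
0 0 0 1
0 1 1 1
1 1 1 1

After press 3 at (1,3):
0 0 0 0
0 1 0 0
1 1 1 0

After press 4 at (2,0):
0 0 0 0
1 1 0 0
0 0 1 0

After press 5 at (0,2):
0 1 1 1
1 1 1 0
0 0 1 0

After press 6 at (2,2):
0 1 1 1
1 1 0 0
0 1 0 1

Lights still on: 7

Answer: no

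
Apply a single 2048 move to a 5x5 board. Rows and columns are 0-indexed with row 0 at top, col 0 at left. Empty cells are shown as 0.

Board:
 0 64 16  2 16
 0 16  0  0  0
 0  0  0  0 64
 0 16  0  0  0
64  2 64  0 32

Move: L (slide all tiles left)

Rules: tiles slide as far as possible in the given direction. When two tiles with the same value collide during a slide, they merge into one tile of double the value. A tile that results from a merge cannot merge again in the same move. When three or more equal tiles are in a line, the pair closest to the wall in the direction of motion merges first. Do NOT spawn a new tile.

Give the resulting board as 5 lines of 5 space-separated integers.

Slide left:
row 0: [0, 64, 16, 2, 16] -> [64, 16, 2, 16, 0]
row 1: [0, 16, 0, 0, 0] -> [16, 0, 0, 0, 0]
row 2: [0, 0, 0, 0, 64] -> [64, 0, 0, 0, 0]
row 3: [0, 16, 0, 0, 0] -> [16, 0, 0, 0, 0]
row 4: [64, 2, 64, 0, 32] -> [64, 2, 64, 32, 0]

Answer: 64 16  2 16  0
16  0  0  0  0
64  0  0  0  0
16  0  0  0  0
64  2 64 32  0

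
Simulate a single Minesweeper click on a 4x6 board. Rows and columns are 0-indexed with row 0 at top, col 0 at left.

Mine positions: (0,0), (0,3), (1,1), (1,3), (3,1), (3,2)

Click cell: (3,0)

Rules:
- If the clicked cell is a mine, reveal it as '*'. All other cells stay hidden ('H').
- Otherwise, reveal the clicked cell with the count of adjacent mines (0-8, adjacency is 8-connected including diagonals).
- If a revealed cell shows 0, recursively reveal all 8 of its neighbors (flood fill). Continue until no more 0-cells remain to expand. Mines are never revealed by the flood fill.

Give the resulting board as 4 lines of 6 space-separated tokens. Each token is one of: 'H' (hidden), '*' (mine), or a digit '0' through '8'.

H H H H H H
H H H H H H
H H H H H H
1 H H H H H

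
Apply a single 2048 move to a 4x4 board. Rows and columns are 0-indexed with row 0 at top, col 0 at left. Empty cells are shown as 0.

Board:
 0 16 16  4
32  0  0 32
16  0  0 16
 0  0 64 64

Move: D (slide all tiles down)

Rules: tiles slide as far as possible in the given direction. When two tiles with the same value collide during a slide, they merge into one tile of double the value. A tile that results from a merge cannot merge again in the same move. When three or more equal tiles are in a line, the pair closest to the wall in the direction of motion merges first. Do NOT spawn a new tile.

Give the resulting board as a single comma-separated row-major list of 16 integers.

Answer: 0, 0, 0, 4, 0, 0, 0, 32, 32, 0, 16, 16, 16, 16, 64, 64

Derivation:
Slide down:
col 0: [0, 32, 16, 0] -> [0, 0, 32, 16]
col 1: [16, 0, 0, 0] -> [0, 0, 0, 16]
col 2: [16, 0, 0, 64] -> [0, 0, 16, 64]
col 3: [4, 32, 16, 64] -> [4, 32, 16, 64]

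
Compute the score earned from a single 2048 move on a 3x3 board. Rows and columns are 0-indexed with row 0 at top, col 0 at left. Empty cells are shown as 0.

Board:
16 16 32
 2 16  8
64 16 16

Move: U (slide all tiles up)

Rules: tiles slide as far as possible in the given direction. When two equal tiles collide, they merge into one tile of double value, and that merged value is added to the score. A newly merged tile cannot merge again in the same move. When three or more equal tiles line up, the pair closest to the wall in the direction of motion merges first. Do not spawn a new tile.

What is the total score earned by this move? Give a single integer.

Answer: 32

Derivation:
Slide up:
col 0: [16, 2, 64] -> [16, 2, 64]  score +0 (running 0)
col 1: [16, 16, 16] -> [32, 16, 0]  score +32 (running 32)
col 2: [32, 8, 16] -> [32, 8, 16]  score +0 (running 32)
Board after move:
16 32 32
 2 16  8
64  0 16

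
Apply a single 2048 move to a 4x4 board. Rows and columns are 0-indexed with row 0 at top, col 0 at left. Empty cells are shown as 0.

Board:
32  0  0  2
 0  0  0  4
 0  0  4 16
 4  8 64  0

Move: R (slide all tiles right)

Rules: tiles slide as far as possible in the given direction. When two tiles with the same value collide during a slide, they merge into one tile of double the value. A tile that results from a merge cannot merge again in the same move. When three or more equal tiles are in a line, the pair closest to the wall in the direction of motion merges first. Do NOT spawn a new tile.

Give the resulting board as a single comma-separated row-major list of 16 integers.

Answer: 0, 0, 32, 2, 0, 0, 0, 4, 0, 0, 4, 16, 0, 4, 8, 64

Derivation:
Slide right:
row 0: [32, 0, 0, 2] -> [0, 0, 32, 2]
row 1: [0, 0, 0, 4] -> [0, 0, 0, 4]
row 2: [0, 0, 4, 16] -> [0, 0, 4, 16]
row 3: [4, 8, 64, 0] -> [0, 4, 8, 64]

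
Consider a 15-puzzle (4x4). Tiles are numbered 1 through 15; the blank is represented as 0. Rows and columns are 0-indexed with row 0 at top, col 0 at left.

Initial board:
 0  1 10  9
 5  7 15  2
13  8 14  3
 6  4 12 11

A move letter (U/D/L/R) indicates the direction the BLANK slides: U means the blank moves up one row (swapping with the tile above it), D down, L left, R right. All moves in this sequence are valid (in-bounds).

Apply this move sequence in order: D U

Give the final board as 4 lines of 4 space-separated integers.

Answer:  0  1 10  9
 5  7 15  2
13  8 14  3
 6  4 12 11

Derivation:
After move 1 (D):
 5  1 10  9
 0  7 15  2
13  8 14  3
 6  4 12 11

After move 2 (U):
 0  1 10  9
 5  7 15  2
13  8 14  3
 6  4 12 11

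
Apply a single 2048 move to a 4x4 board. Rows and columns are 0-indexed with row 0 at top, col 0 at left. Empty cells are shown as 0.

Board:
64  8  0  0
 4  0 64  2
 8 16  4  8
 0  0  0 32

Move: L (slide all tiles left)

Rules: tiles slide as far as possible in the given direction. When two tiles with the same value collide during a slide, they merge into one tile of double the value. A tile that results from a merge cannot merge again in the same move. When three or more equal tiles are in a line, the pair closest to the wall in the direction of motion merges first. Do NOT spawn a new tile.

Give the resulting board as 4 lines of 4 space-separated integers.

Answer: 64  8  0  0
 4 64  2  0
 8 16  4  8
32  0  0  0

Derivation:
Slide left:
row 0: [64, 8, 0, 0] -> [64, 8, 0, 0]
row 1: [4, 0, 64, 2] -> [4, 64, 2, 0]
row 2: [8, 16, 4, 8] -> [8, 16, 4, 8]
row 3: [0, 0, 0, 32] -> [32, 0, 0, 0]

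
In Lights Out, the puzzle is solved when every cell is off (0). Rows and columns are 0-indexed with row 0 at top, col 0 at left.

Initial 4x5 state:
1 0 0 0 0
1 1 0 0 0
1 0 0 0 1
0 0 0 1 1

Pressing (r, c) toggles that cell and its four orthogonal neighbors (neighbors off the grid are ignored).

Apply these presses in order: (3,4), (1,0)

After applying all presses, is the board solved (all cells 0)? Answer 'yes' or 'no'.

Answer: yes

Derivation:
After press 1 at (3,4):
1 0 0 0 0
1 1 0 0 0
1 0 0 0 0
0 0 0 0 0

After press 2 at (1,0):
0 0 0 0 0
0 0 0 0 0
0 0 0 0 0
0 0 0 0 0

Lights still on: 0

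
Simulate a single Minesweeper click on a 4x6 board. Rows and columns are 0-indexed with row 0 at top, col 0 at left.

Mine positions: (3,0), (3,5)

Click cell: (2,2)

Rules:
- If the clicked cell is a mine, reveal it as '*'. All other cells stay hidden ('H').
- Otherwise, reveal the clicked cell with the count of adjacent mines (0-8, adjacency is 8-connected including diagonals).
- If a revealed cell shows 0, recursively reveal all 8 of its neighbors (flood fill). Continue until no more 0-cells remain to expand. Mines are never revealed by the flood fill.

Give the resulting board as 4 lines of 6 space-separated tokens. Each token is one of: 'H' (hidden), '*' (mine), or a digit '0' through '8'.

0 0 0 0 0 0
0 0 0 0 0 0
1 1 0 0 1 1
H 1 0 0 1 H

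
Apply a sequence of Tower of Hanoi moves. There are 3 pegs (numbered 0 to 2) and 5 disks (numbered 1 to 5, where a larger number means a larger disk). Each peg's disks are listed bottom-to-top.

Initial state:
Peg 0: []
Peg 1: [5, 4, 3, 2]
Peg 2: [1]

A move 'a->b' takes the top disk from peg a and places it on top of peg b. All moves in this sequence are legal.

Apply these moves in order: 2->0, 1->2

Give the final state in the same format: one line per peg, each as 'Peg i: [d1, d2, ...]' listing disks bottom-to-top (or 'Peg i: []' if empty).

Answer: Peg 0: [1]
Peg 1: [5, 4, 3]
Peg 2: [2]

Derivation:
After move 1 (2->0):
Peg 0: [1]
Peg 1: [5, 4, 3, 2]
Peg 2: []

After move 2 (1->2):
Peg 0: [1]
Peg 1: [5, 4, 3]
Peg 2: [2]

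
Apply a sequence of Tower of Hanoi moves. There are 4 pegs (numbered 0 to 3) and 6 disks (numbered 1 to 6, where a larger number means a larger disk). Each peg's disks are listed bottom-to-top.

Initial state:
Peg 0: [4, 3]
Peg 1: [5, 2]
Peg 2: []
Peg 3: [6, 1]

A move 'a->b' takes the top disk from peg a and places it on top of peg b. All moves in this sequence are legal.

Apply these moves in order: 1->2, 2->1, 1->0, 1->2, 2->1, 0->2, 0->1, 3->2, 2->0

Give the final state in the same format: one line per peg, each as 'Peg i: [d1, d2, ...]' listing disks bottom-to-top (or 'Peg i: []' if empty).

Answer: Peg 0: [4, 1]
Peg 1: [5, 3]
Peg 2: [2]
Peg 3: [6]

Derivation:
After move 1 (1->2):
Peg 0: [4, 3]
Peg 1: [5]
Peg 2: [2]
Peg 3: [6, 1]

After move 2 (2->1):
Peg 0: [4, 3]
Peg 1: [5, 2]
Peg 2: []
Peg 3: [6, 1]

After move 3 (1->0):
Peg 0: [4, 3, 2]
Peg 1: [5]
Peg 2: []
Peg 3: [6, 1]

After move 4 (1->2):
Peg 0: [4, 3, 2]
Peg 1: []
Peg 2: [5]
Peg 3: [6, 1]

After move 5 (2->1):
Peg 0: [4, 3, 2]
Peg 1: [5]
Peg 2: []
Peg 3: [6, 1]

After move 6 (0->2):
Peg 0: [4, 3]
Peg 1: [5]
Peg 2: [2]
Peg 3: [6, 1]

After move 7 (0->1):
Peg 0: [4]
Peg 1: [5, 3]
Peg 2: [2]
Peg 3: [6, 1]

After move 8 (3->2):
Peg 0: [4]
Peg 1: [5, 3]
Peg 2: [2, 1]
Peg 3: [6]

After move 9 (2->0):
Peg 0: [4, 1]
Peg 1: [5, 3]
Peg 2: [2]
Peg 3: [6]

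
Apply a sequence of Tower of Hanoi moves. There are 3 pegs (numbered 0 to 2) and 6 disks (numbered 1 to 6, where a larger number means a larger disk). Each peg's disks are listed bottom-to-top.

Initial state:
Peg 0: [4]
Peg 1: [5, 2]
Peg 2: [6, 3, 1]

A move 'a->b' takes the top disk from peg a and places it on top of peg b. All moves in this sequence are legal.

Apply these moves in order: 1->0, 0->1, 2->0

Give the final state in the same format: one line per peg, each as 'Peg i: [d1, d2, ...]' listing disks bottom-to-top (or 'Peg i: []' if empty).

Answer: Peg 0: [4, 1]
Peg 1: [5, 2]
Peg 2: [6, 3]

Derivation:
After move 1 (1->0):
Peg 0: [4, 2]
Peg 1: [5]
Peg 2: [6, 3, 1]

After move 2 (0->1):
Peg 0: [4]
Peg 1: [5, 2]
Peg 2: [6, 3, 1]

After move 3 (2->0):
Peg 0: [4, 1]
Peg 1: [5, 2]
Peg 2: [6, 3]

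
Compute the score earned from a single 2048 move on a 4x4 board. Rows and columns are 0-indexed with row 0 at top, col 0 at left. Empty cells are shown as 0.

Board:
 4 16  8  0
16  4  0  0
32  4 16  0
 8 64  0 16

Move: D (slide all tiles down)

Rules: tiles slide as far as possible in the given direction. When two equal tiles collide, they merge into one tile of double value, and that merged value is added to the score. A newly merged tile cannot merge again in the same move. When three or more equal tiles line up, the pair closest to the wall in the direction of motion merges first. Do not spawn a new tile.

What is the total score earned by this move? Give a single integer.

Slide down:
col 0: [4, 16, 32, 8] -> [4, 16, 32, 8]  score +0 (running 0)
col 1: [16, 4, 4, 64] -> [0, 16, 8, 64]  score +8 (running 8)
col 2: [8, 0, 16, 0] -> [0, 0, 8, 16]  score +0 (running 8)
col 3: [0, 0, 0, 16] -> [0, 0, 0, 16]  score +0 (running 8)
Board after move:
 4  0  0  0
16 16  0  0
32  8  8  0
 8 64 16 16

Answer: 8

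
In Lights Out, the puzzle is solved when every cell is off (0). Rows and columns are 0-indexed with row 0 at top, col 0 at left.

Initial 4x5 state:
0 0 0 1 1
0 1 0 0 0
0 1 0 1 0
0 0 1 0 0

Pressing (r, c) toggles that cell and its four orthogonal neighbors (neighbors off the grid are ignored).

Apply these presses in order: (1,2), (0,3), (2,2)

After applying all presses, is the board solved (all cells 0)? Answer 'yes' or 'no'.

Answer: yes

Derivation:
After press 1 at (1,2):
0 0 1 1 1
0 0 1 1 0
0 1 1 1 0
0 0 1 0 0

After press 2 at (0,3):
0 0 0 0 0
0 0 1 0 0
0 1 1 1 0
0 0 1 0 0

After press 3 at (2,2):
0 0 0 0 0
0 0 0 0 0
0 0 0 0 0
0 0 0 0 0

Lights still on: 0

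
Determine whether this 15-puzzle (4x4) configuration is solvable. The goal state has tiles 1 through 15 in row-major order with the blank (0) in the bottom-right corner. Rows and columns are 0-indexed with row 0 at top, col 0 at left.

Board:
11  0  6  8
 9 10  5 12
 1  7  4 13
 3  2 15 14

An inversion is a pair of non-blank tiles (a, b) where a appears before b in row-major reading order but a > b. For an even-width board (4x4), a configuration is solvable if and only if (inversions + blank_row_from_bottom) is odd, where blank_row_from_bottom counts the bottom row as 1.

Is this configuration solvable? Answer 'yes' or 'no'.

Answer: yes

Derivation:
Inversions: 51
Blank is in row 0 (0-indexed from top), which is row 4 counting from the bottom (bottom = 1).
51 + 4 = 55, which is odd, so the puzzle is solvable.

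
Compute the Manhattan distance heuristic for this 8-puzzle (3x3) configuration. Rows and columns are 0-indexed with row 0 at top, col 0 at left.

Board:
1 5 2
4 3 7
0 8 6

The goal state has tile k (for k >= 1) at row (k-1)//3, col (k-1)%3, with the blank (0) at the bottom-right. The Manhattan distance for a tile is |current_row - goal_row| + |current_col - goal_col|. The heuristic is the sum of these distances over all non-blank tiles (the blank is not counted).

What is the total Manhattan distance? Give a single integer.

Answer: 8

Derivation:
Tile 1: (0,0)->(0,0) = 0
Tile 5: (0,1)->(1,1) = 1
Tile 2: (0,2)->(0,1) = 1
Tile 4: (1,0)->(1,0) = 0
Tile 3: (1,1)->(0,2) = 2
Tile 7: (1,2)->(2,0) = 3
Tile 8: (2,1)->(2,1) = 0
Tile 6: (2,2)->(1,2) = 1
Sum: 0 + 1 + 1 + 0 + 2 + 3 + 0 + 1 = 8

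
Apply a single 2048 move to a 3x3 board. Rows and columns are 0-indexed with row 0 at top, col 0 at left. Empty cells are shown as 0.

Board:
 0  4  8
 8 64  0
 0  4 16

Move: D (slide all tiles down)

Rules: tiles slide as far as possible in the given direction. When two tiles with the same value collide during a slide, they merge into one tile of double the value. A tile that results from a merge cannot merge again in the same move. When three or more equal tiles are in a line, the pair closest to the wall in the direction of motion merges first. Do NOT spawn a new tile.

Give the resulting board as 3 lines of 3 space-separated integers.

Answer:  0  4  0
 0 64  8
 8  4 16

Derivation:
Slide down:
col 0: [0, 8, 0] -> [0, 0, 8]
col 1: [4, 64, 4] -> [4, 64, 4]
col 2: [8, 0, 16] -> [0, 8, 16]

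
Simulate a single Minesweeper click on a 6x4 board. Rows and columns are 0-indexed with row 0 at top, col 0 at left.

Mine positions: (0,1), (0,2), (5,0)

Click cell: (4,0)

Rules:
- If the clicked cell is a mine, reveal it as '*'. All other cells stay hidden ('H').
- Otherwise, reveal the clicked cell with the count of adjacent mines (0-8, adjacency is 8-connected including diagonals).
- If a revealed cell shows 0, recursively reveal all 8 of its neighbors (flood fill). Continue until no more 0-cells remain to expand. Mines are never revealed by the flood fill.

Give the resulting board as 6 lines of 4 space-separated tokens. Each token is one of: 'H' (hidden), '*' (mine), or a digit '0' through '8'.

H H H H
H H H H
H H H H
H H H H
1 H H H
H H H H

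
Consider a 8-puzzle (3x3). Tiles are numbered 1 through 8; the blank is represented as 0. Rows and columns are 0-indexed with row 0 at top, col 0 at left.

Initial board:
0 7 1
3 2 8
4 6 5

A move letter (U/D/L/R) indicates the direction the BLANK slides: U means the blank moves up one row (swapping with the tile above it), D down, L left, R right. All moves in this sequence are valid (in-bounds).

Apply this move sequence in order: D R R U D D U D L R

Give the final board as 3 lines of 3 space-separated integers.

After move 1 (D):
3 7 1
0 2 8
4 6 5

After move 2 (R):
3 7 1
2 0 8
4 6 5

After move 3 (R):
3 7 1
2 8 0
4 6 5

After move 4 (U):
3 7 0
2 8 1
4 6 5

After move 5 (D):
3 7 1
2 8 0
4 6 5

After move 6 (D):
3 7 1
2 8 5
4 6 0

After move 7 (U):
3 7 1
2 8 0
4 6 5

After move 8 (D):
3 7 1
2 8 5
4 6 0

After move 9 (L):
3 7 1
2 8 5
4 0 6

After move 10 (R):
3 7 1
2 8 5
4 6 0

Answer: 3 7 1
2 8 5
4 6 0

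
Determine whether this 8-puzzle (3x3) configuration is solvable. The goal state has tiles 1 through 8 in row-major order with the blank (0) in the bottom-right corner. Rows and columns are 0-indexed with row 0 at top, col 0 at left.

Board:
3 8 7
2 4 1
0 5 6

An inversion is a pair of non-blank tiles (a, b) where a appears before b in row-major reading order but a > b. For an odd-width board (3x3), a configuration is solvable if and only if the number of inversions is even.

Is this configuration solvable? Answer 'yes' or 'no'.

Inversions (pairs i<j in row-major order where tile[i] > tile[j] > 0): 15
15 is odd, so the puzzle is not solvable.

Answer: no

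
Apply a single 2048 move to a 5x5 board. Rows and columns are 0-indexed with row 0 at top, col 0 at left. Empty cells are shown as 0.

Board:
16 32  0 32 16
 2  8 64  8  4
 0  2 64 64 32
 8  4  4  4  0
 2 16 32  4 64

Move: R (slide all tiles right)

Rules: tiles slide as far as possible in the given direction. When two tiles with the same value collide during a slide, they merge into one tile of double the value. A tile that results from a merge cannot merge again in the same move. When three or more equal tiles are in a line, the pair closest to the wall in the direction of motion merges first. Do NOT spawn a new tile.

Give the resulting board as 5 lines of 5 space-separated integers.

Slide right:
row 0: [16, 32, 0, 32, 16] -> [0, 0, 16, 64, 16]
row 1: [2, 8, 64, 8, 4] -> [2, 8, 64, 8, 4]
row 2: [0, 2, 64, 64, 32] -> [0, 0, 2, 128, 32]
row 3: [8, 4, 4, 4, 0] -> [0, 0, 8, 4, 8]
row 4: [2, 16, 32, 4, 64] -> [2, 16, 32, 4, 64]

Answer:   0   0  16  64  16
  2   8  64   8   4
  0   0   2 128  32
  0   0   8   4   8
  2  16  32   4  64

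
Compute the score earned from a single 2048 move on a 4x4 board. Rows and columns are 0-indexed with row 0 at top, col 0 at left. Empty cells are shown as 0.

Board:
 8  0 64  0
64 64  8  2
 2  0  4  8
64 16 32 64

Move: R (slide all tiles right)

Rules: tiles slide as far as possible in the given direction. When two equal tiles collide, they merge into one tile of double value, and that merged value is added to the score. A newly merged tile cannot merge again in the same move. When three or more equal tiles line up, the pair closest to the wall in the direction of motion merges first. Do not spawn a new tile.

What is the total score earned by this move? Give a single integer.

Answer: 128

Derivation:
Slide right:
row 0: [8, 0, 64, 0] -> [0, 0, 8, 64]  score +0 (running 0)
row 1: [64, 64, 8, 2] -> [0, 128, 8, 2]  score +128 (running 128)
row 2: [2, 0, 4, 8] -> [0, 2, 4, 8]  score +0 (running 128)
row 3: [64, 16, 32, 64] -> [64, 16, 32, 64]  score +0 (running 128)
Board after move:
  0   0   8  64
  0 128   8   2
  0   2   4   8
 64  16  32  64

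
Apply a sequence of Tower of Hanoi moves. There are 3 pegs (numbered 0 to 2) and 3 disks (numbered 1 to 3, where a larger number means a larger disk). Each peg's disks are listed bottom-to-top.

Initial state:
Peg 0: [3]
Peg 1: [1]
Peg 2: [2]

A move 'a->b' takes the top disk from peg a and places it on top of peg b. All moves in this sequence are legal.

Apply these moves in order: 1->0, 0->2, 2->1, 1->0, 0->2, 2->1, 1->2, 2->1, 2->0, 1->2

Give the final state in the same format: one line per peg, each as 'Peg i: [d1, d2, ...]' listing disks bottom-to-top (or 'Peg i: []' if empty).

After move 1 (1->0):
Peg 0: [3, 1]
Peg 1: []
Peg 2: [2]

After move 2 (0->2):
Peg 0: [3]
Peg 1: []
Peg 2: [2, 1]

After move 3 (2->1):
Peg 0: [3]
Peg 1: [1]
Peg 2: [2]

After move 4 (1->0):
Peg 0: [3, 1]
Peg 1: []
Peg 2: [2]

After move 5 (0->2):
Peg 0: [3]
Peg 1: []
Peg 2: [2, 1]

After move 6 (2->1):
Peg 0: [3]
Peg 1: [1]
Peg 2: [2]

After move 7 (1->2):
Peg 0: [3]
Peg 1: []
Peg 2: [2, 1]

After move 8 (2->1):
Peg 0: [3]
Peg 1: [1]
Peg 2: [2]

After move 9 (2->0):
Peg 0: [3, 2]
Peg 1: [1]
Peg 2: []

After move 10 (1->2):
Peg 0: [3, 2]
Peg 1: []
Peg 2: [1]

Answer: Peg 0: [3, 2]
Peg 1: []
Peg 2: [1]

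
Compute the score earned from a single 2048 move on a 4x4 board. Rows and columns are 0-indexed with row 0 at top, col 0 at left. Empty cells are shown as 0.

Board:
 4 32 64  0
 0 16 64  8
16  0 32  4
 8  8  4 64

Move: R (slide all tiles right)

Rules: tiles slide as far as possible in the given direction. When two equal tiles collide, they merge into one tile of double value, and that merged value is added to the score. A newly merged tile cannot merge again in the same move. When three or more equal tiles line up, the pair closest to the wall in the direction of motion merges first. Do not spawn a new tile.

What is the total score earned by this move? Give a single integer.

Slide right:
row 0: [4, 32, 64, 0] -> [0, 4, 32, 64]  score +0 (running 0)
row 1: [0, 16, 64, 8] -> [0, 16, 64, 8]  score +0 (running 0)
row 2: [16, 0, 32, 4] -> [0, 16, 32, 4]  score +0 (running 0)
row 3: [8, 8, 4, 64] -> [0, 16, 4, 64]  score +16 (running 16)
Board after move:
 0  4 32 64
 0 16 64  8
 0 16 32  4
 0 16  4 64

Answer: 16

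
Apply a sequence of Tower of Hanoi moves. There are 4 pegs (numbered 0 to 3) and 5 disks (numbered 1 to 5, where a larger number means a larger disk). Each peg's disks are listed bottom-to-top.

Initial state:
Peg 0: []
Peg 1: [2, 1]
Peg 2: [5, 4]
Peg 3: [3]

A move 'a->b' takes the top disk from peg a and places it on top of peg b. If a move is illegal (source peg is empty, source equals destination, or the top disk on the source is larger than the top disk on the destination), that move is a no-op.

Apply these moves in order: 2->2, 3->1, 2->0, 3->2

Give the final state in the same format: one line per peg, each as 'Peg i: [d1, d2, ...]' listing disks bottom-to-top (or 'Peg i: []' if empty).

Answer: Peg 0: [4]
Peg 1: [2, 1]
Peg 2: [5, 3]
Peg 3: []

Derivation:
After move 1 (2->2):
Peg 0: []
Peg 1: [2, 1]
Peg 2: [5, 4]
Peg 3: [3]

After move 2 (3->1):
Peg 0: []
Peg 1: [2, 1]
Peg 2: [5, 4]
Peg 3: [3]

After move 3 (2->0):
Peg 0: [4]
Peg 1: [2, 1]
Peg 2: [5]
Peg 3: [3]

After move 4 (3->2):
Peg 0: [4]
Peg 1: [2, 1]
Peg 2: [5, 3]
Peg 3: []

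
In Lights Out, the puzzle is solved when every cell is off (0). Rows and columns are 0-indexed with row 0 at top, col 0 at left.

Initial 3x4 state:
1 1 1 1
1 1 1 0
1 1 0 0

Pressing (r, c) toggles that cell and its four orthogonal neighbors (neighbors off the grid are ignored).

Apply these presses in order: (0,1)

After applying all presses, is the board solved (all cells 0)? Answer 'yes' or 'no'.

After press 1 at (0,1):
0 0 0 1
1 0 1 0
1 1 0 0

Lights still on: 5

Answer: no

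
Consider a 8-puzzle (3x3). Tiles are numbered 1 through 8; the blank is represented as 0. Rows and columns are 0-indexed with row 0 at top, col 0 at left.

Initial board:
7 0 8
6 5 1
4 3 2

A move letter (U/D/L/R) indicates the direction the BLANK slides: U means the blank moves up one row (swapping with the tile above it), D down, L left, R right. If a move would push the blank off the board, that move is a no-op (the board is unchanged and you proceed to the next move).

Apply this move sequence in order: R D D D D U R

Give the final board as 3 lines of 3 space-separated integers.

Answer: 7 8 1
6 5 0
4 3 2

Derivation:
After move 1 (R):
7 8 0
6 5 1
4 3 2

After move 2 (D):
7 8 1
6 5 0
4 3 2

After move 3 (D):
7 8 1
6 5 2
4 3 0

After move 4 (D):
7 8 1
6 5 2
4 3 0

After move 5 (D):
7 8 1
6 5 2
4 3 0

After move 6 (U):
7 8 1
6 5 0
4 3 2

After move 7 (R):
7 8 1
6 5 0
4 3 2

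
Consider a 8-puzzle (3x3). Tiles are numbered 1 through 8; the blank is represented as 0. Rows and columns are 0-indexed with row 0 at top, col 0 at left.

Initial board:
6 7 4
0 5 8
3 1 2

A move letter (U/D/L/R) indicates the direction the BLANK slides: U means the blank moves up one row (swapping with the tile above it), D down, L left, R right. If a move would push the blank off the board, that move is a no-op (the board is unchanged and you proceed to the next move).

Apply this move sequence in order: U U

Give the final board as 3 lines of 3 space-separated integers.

Answer: 0 7 4
6 5 8
3 1 2

Derivation:
After move 1 (U):
0 7 4
6 5 8
3 1 2

After move 2 (U):
0 7 4
6 5 8
3 1 2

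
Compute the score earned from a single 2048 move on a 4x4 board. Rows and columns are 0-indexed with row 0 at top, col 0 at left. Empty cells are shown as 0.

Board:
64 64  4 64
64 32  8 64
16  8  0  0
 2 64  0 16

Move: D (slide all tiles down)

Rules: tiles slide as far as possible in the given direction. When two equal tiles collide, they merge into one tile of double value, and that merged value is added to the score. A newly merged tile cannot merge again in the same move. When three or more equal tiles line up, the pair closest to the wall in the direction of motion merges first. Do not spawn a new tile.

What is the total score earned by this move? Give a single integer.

Slide down:
col 0: [64, 64, 16, 2] -> [0, 128, 16, 2]  score +128 (running 128)
col 1: [64, 32, 8, 64] -> [64, 32, 8, 64]  score +0 (running 128)
col 2: [4, 8, 0, 0] -> [0, 0, 4, 8]  score +0 (running 128)
col 3: [64, 64, 0, 16] -> [0, 0, 128, 16]  score +128 (running 256)
Board after move:
  0  64   0   0
128  32   0   0
 16   8   4 128
  2  64   8  16

Answer: 256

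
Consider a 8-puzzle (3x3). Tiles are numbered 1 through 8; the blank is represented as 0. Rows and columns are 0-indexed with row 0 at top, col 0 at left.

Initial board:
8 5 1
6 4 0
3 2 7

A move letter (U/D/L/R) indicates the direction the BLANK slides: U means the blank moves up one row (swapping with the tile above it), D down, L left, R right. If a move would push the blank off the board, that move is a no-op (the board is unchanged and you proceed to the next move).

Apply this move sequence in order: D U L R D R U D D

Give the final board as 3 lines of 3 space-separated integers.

Answer: 8 5 1
6 4 7
3 2 0

Derivation:
After move 1 (D):
8 5 1
6 4 7
3 2 0

After move 2 (U):
8 5 1
6 4 0
3 2 7

After move 3 (L):
8 5 1
6 0 4
3 2 7

After move 4 (R):
8 5 1
6 4 0
3 2 7

After move 5 (D):
8 5 1
6 4 7
3 2 0

After move 6 (R):
8 5 1
6 4 7
3 2 0

After move 7 (U):
8 5 1
6 4 0
3 2 7

After move 8 (D):
8 5 1
6 4 7
3 2 0

After move 9 (D):
8 5 1
6 4 7
3 2 0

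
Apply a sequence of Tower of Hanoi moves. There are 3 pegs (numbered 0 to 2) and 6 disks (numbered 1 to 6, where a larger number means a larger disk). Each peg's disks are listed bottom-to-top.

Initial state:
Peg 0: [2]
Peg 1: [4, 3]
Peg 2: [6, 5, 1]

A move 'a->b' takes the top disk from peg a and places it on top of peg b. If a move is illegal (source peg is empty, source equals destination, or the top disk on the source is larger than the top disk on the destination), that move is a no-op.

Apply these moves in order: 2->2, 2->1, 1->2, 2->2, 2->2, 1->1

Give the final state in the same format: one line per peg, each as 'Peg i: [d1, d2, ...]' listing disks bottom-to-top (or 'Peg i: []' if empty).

After move 1 (2->2):
Peg 0: [2]
Peg 1: [4, 3]
Peg 2: [6, 5, 1]

After move 2 (2->1):
Peg 0: [2]
Peg 1: [4, 3, 1]
Peg 2: [6, 5]

After move 3 (1->2):
Peg 0: [2]
Peg 1: [4, 3]
Peg 2: [6, 5, 1]

After move 4 (2->2):
Peg 0: [2]
Peg 1: [4, 3]
Peg 2: [6, 5, 1]

After move 5 (2->2):
Peg 0: [2]
Peg 1: [4, 3]
Peg 2: [6, 5, 1]

After move 6 (1->1):
Peg 0: [2]
Peg 1: [4, 3]
Peg 2: [6, 5, 1]

Answer: Peg 0: [2]
Peg 1: [4, 3]
Peg 2: [6, 5, 1]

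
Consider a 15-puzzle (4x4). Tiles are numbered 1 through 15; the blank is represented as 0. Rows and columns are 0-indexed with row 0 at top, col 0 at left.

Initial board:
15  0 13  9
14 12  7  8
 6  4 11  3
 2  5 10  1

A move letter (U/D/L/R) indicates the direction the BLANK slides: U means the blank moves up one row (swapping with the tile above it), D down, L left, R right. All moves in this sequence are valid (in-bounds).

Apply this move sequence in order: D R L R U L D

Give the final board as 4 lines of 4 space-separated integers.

Answer: 15  7 12  9
14  0 13  8
 6  4 11  3
 2  5 10  1

Derivation:
After move 1 (D):
15 12 13  9
14  0  7  8
 6  4 11  3
 2  5 10  1

After move 2 (R):
15 12 13  9
14  7  0  8
 6  4 11  3
 2  5 10  1

After move 3 (L):
15 12 13  9
14  0  7  8
 6  4 11  3
 2  5 10  1

After move 4 (R):
15 12 13  9
14  7  0  8
 6  4 11  3
 2  5 10  1

After move 5 (U):
15 12  0  9
14  7 13  8
 6  4 11  3
 2  5 10  1

After move 6 (L):
15  0 12  9
14  7 13  8
 6  4 11  3
 2  5 10  1

After move 7 (D):
15  7 12  9
14  0 13  8
 6  4 11  3
 2  5 10  1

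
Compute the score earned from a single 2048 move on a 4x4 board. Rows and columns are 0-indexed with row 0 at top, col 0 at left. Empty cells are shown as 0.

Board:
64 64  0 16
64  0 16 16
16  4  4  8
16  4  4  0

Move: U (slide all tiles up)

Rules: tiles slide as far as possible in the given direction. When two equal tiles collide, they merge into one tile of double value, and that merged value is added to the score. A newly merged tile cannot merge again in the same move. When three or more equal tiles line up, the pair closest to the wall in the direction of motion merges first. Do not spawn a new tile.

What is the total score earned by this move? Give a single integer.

Answer: 208

Derivation:
Slide up:
col 0: [64, 64, 16, 16] -> [128, 32, 0, 0]  score +160 (running 160)
col 1: [64, 0, 4, 4] -> [64, 8, 0, 0]  score +8 (running 168)
col 2: [0, 16, 4, 4] -> [16, 8, 0, 0]  score +8 (running 176)
col 3: [16, 16, 8, 0] -> [32, 8, 0, 0]  score +32 (running 208)
Board after move:
128  64  16  32
 32   8   8   8
  0   0   0   0
  0   0   0   0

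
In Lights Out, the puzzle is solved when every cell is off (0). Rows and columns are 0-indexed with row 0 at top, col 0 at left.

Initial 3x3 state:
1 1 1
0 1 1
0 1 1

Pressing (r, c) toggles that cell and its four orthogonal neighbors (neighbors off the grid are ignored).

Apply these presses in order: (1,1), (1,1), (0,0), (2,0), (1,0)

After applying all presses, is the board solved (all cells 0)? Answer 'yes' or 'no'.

After press 1 at (1,1):
1 0 1
1 0 0
0 0 1

After press 2 at (1,1):
1 1 1
0 1 1
0 1 1

After press 3 at (0,0):
0 0 1
1 1 1
0 1 1

After press 4 at (2,0):
0 0 1
0 1 1
1 0 1

After press 5 at (1,0):
1 0 1
1 0 1
0 0 1

Lights still on: 5

Answer: no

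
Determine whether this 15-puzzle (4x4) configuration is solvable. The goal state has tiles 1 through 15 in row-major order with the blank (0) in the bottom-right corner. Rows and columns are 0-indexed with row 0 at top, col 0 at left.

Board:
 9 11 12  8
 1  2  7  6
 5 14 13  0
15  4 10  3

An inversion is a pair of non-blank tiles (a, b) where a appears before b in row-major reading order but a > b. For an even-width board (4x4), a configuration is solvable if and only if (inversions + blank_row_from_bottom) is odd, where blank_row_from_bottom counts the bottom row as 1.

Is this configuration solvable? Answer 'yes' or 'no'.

Answer: no

Derivation:
Inversions: 54
Blank is in row 2 (0-indexed from top), which is row 2 counting from the bottom (bottom = 1).
54 + 2 = 56, which is even, so the puzzle is not solvable.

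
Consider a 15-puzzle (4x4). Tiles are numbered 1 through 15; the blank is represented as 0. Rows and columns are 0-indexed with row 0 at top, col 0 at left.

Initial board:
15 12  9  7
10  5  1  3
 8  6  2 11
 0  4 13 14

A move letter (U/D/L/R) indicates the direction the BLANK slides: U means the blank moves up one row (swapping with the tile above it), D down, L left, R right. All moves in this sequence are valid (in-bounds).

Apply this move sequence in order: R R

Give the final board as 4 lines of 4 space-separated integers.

Answer: 15 12  9  7
10  5  1  3
 8  6  2 11
 4 13  0 14

Derivation:
After move 1 (R):
15 12  9  7
10  5  1  3
 8  6  2 11
 4  0 13 14

After move 2 (R):
15 12  9  7
10  5  1  3
 8  6  2 11
 4 13  0 14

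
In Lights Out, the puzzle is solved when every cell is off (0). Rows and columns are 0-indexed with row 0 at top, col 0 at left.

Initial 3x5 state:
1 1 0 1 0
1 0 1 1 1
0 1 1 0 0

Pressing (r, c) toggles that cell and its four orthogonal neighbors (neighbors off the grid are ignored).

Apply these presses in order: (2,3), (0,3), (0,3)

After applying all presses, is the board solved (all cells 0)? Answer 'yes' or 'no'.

After press 1 at (2,3):
1 1 0 1 0
1 0 1 0 1
0 1 0 1 1

After press 2 at (0,3):
1 1 1 0 1
1 0 1 1 1
0 1 0 1 1

After press 3 at (0,3):
1 1 0 1 0
1 0 1 0 1
0 1 0 1 1

Lights still on: 9

Answer: no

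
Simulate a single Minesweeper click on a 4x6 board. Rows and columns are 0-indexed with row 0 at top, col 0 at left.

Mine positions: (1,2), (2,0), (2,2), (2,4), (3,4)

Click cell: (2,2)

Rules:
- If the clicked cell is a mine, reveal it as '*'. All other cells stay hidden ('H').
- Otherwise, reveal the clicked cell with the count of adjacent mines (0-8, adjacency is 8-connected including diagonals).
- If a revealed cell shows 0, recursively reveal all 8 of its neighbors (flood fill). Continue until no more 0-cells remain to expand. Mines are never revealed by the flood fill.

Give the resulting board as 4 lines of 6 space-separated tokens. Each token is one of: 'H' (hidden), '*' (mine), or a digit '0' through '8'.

H H H H H H
H H H H H H
H H * H H H
H H H H H H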